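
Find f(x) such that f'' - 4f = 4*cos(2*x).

f = -cos(2*x)/2 + C1*exp(-2*x) + C2*exp(2*x)

Characteristic equation r² - 4 = 0 factors as (r + 2)(r - 2) = 0, so r = -2, 2.
Hence f_h = C1*exp(-2*x) + C2*exp(2*x).
Try f_p = A*cos(2*x) + B*sin(2*x). Substituting and equating the coefficients of cos(2x) and sin(2x) gives A = -1/2, B = 0, so f_p = -cos(2*x)/2.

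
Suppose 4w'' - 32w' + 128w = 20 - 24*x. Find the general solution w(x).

w = 7/64 - 3*x/16 + C1*cos(4*x)*exp(4*x) + C2*exp(4*x)*sin(4*x)

Divide through by 4: w'' - 8w' + 32w = 5 - 6*x.
Characteristic equation r² - 8r + 32 = 0 has discriminant (-8)² - 4·(32) = -64 < 0, so r = 4 ± 4i.
Hence w_h = C1*cos(4*x)*exp(4*x) + C2*exp(4*x)*sin(4*x).
For the particular solution try w_p = A0 + A1*x. Substituting and matching coefficients of each power of x gives A0 = 7/64, A1 = -3/16, so w_p = 7/64 - 3*x/16.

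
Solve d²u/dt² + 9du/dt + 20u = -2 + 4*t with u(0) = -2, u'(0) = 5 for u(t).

Characteristic equation r² + 9r + 20 = 0 factors as (r + 4)(r + 5) = 0, so r = -4, -5.
Hence u_h = C1*exp(-4*t) + C2*exp(-5*t).
For the particular solution try u_p = A0 + A1*t. Substituting and matching coefficients of each power of t gives A0 = -19/100, A1 = 1/5, so u_p = -19/100 + t/5.
General solution: u = -19/100 + t/5 + C1*exp(-4*t) + C2*exp(-5*t).
Apply the initial conditions: u(0) = -19/100 + C1 + C2 = -2 and u'(0) = 1/5 - 5*C2 - 4*C1 = 5. Solving gives C1 = -17/4, C2 = 61/25.

u = -19/100 - 17*exp(-4*t)/4 + t/5 + 61*exp(-5*t)/25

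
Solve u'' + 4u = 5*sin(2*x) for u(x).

Characteristic equation r² + 4 = 0 has discriminant (0)² - 4·(4) = -16 < 0, so r = ± 2i.
Hence u_h = C1*cos(2*x) + C2*sin(2*x).
Since ±2i are characteristic roots, multiply the trial by x. Try u_p = x*(A*cos(2*x) + B*sin(2*x)). Substituting and equating the coefficients of cos(2x) and sin(2x) gives A = -5/4, B = 0, so u_p = -5*x*cos(2*x)/4.

u = C1*cos(2*x) + C2*sin(2*x) - 5*x*cos(2*x)/4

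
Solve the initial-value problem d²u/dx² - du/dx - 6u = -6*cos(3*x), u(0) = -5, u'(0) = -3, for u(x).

u = -168*exp(-2*x)/65 - 14*exp(3*x)/5 + sin(3*x)/13 + 5*cos(3*x)/13

Characteristic equation r² - r - 6 = 0 factors as (r + 2)(r - 3) = 0, so r = -2, 3.
Hence u_h = C1*exp(-2*x) + C2*exp(3*x).
Try u_p = A*cos(3*x) + B*sin(3*x). Substituting and equating the coefficients of cos(3x) and sin(3x) gives A = 5/13, B = 1/13, so u_p = sin(3*x)/13 + 5*cos(3*x)/13.
General solution: u = sin(3*x)/13 + 5*cos(3*x)/13 + C1*exp(-2*x) + C2*exp(3*x).
Apply the initial conditions: u(0) = 5/13 + C1 + C2 = -5 and u'(0) = 3/13 - 2*C1 + 3*C2 = -3. Solving gives C1 = -168/65, C2 = -14/5.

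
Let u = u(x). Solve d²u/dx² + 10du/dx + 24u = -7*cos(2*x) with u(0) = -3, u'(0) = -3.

u = -49*exp(-4*x)/5 - 7*cos(2*x)/40 - 7*sin(2*x)/40 + 279*exp(-6*x)/40

Characteristic equation r² + 10r + 24 = 0 factors as (r + 4)(r + 6) = 0, so r = -4, -6.
Hence u_h = C1*exp(-4*x) + C2*exp(-6*x).
Try u_p = A*cos(2*x) + B*sin(2*x). Substituting and equating the coefficients of cos(2x) and sin(2x) gives A = -7/40, B = -7/40, so u_p = -7*cos(2*x)/40 - 7*sin(2*x)/40.
General solution: u = -7*cos(2*x)/40 - 7*sin(2*x)/40 + C1*exp(-4*x) + C2*exp(-6*x).
Apply the initial conditions: u(0) = -7/40 + C1 + C2 = -3 and u'(0) = -7/20 - 6*C2 - 4*C1 = -3. Solving gives C1 = -49/5, C2 = 279/40.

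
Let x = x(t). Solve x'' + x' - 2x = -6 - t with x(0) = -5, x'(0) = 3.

Characteristic equation r² + r - 2 = 0 factors as (r + 2)(r - 1) = 0, so r = -2, 1.
Hence x_h = C1*exp(-2*t) + C2*exp(t).
For the particular solution try x_p = A0 + A1*t. Substituting and matching coefficients of each power of t gives A0 = 13/4, A1 = 1/2, so x_p = 13/4 + t/2.
General solution: x = 13/4 + t/2 + C1*exp(-2*t) + C2*exp(t).
Apply the initial conditions: x(0) = 13/4 + C1 + C2 = -5 and x'(0) = 1/2 + C2 - 2*C1 = 3. Solving gives C1 = -43/12, C2 = -14/3.

x = 13/4 + t/2 - 43*exp(-2*t)/12 - 14*exp(t)/3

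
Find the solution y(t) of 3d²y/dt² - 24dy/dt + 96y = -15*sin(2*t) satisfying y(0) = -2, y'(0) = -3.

y = -7*sin(2*t)/52 - cos(2*t)/13 - 25*cos(4*t)*exp(4*t)/13 + 129*exp(4*t)*sin(4*t)/104

Divide through by 3: y'' - 8y' + 32y = -5*sin(2*t).
Characteristic equation r² - 8r + 32 = 0 has discriminant (-8)² - 4·(32) = -64 < 0, so r = 4 ± 4i.
Hence y_h = C1*cos(4*t)*exp(4*t) + C2*exp(4*t)*sin(4*t).
Try y_p = A*cos(2*t) + B*sin(2*t). Substituting and equating the coefficients of cos(2t) and sin(2t) gives A = -1/13, B = -7/52, so y_p = -7*sin(2*t)/52 - cos(2*t)/13.
General solution: y = -7*sin(2*t)/52 - cos(2*t)/13 + C1*cos(4*t)*exp(4*t) + C2*exp(4*t)*sin(4*t).
Apply the initial conditions: y(0) = -1/13 + C1 = -2 and y'(0) = -7/26 + 4*C1 + 4*C2 = -3. Solving gives C1 = -25/13, C2 = 129/104.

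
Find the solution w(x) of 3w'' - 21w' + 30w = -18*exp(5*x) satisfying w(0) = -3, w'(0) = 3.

Divide through by 3: w'' - 7w' + 10w = -6*exp(5*x).
Characteristic equation r² - 7r + 10 = 0 factors as (r - 2)(r - 5) = 0, so r = 2, 5.
Hence w_h = C1*exp(2*x) + C2*exp(5*x).
Since exp(5*x) solves the homogeneous equation (r = 5 is a root of multiplicity 1), multiply the trial by x. Try w_p = A*x*exp(5*x). Substituting into the equation and dividing by exp(5*x) gives A = -2, so w_p = -2*x*exp(5*x).
General solution: w = C1*exp(2*x) + C2*exp(5*x) - 2*x*exp(5*x).
Apply the initial conditions: w(0) = C1 + C2 = -3 and w'(0) = -2 + 2*C1 + 5*C2 = 3. Solving gives C1 = -20/3, C2 = 11/3.

w = -20*exp(2*x)/3 + 11*exp(5*x)/3 - 2*x*exp(5*x)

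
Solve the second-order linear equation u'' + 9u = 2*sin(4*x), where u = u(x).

u = -2*sin(4*x)/7 + C1*cos(3*x) + C2*sin(3*x)

Characteristic equation r² + 9 = 0 has discriminant (0)² - 4·(9) = -36 < 0, so r = ± 3i.
Hence u_h = C1*cos(3*x) + C2*sin(3*x).
Try u_p = A*cos(4*x) + B*sin(4*x). Substituting and equating the coefficients of cos(4x) and sin(4x) gives A = 0, B = -2/7, so u_p = -2*sin(4*x)/7.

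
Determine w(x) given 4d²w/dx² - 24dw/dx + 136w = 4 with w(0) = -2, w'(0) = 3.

w = 1/34 - 69*cos(5*x)*exp(3*x)/34 + 309*exp(3*x)*sin(5*x)/170

Divide through by 4: w'' - 6w' + 34w = 1.
Characteristic equation r² - 6r + 34 = 0 has discriminant (-6)² - 4·(34) = -100 < 0, so r = 3 ± 5i.
Hence w_h = C1*cos(5*x)*exp(3*x) + C2*exp(3*x)*sin(5*x).
For the particular solution try w_p = A0. Substituting and matching coefficients of each power of x gives A0 = 1/34, so w_p = 1/34.
General solution: w = 1/34 + C1*cos(5*x)*exp(3*x) + C2*exp(3*x)*sin(5*x).
Apply the initial conditions: w(0) = 1/34 + C1 = -2 and w'(0) = 3*C1 + 5*C2 = 3. Solving gives C1 = -69/34, C2 = 309/170.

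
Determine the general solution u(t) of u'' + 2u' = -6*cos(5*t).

u = C2 - 12*sin(5*t)/145 + 6*cos(5*t)/29 + C1*exp(-2*t)

Characteristic equation r² + 2r = 0 factors as (r + 2)r = 0, so r = -2, 0.
Hence u_h = C1*exp(-2*t) + C2.
Try u_p = A*cos(5*t) + B*sin(5*t). Substituting and equating the coefficients of cos(5t) and sin(5t) gives A = 6/29, B = -12/145, so u_p = -12*sin(5*t)/145 + 6*cos(5*t)/29.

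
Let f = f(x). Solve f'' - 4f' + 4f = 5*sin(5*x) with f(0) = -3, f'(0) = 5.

Characteristic equation r² - 4r + 4 = 0 has discriminant (-4)² - 4·(4) = 0, so r = 2 is a repeated root.
Hence f_h = (C1 + C2*x)*exp(2*x).
Try f_p = A*cos(5*x) + B*sin(5*x). Substituting and equating the coefficients of cos(5x) and sin(5x) gives A = 100/841, B = -105/841, so f_p = -105*sin(5*x)/841 + 100*cos(5*x)/841.
General solution: f = -105*sin(5*x)/841 + 100*cos(5*x)/841 + C1*exp(2*x) + C2*x*exp(2*x).
Apply the initial conditions: f(0) = 100/841 + C1 = -3 and f'(0) = -525/841 + C2 + 2*C1 = 5. Solving gives C1 = -2623/841, C2 = 344/29.

f = -2623*exp(2*x)/841 - 105*sin(5*x)/841 + 100*cos(5*x)/841 + 344*x*exp(2*x)/29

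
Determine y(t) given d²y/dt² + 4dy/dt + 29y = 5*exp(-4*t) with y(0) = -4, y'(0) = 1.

y = 5*exp(-4*t)/29 - 193*exp(-2*t)*sin(5*t)/145 - 121*cos(5*t)*exp(-2*t)/29

Characteristic equation r² + 4r + 29 = 0 has discriminant (4)² - 4·(29) = -100 < 0, so r = -2 ± 5i.
Hence y_h = C1*cos(5*t)*exp(-2*t) + C2*exp(-2*t)*sin(5*t).
Try y_p = A*exp(-4*t). Substituting into the equation and dividing by exp(-4*t) gives A = 5/29, so y_p = 5*exp(-4*t)/29.
General solution: y = 5*exp(-4*t)/29 + C1*cos(5*t)*exp(-2*t) + C2*exp(-2*t)*sin(5*t).
Apply the initial conditions: y(0) = 5/29 + C1 = -4 and y'(0) = -20/29 - 2*C1 + 5*C2 = 1. Solving gives C1 = -121/29, C2 = -193/145.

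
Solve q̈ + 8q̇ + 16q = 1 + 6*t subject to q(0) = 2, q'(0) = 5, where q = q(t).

Characteristic equation r² + 8r + 16 = 0 has discriminant (8)² - 4·(16) = 0, so r = -4 is a repeated root.
Hence q_h = (C1 + C2*t)*exp(-4*t).
For the particular solution try q_p = A0 + A1*t. Substituting and matching coefficients of each power of t gives A0 = -1/8, A1 = 3/8, so q_p = -1/8 + 3*t/8.
General solution: q = -1/8 + 3*t/8 + C1*exp(-4*t) + C2*t*exp(-4*t).
Apply the initial conditions: q(0) = -1/8 + C1 = 2 and q'(0) = 3/8 + C2 - 4*C1 = 5. Solving gives C1 = 17/8, C2 = 105/8.

q = -1/8 + 3*t/8 + 17*exp(-4*t)/8 + 105*t*exp(-4*t)/8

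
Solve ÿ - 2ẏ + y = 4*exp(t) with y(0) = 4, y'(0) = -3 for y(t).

y = 4*exp(t) - 7*t*exp(t) + 2*t**2*exp(t)

Characteristic equation r² - 2r + 1 = 0 has discriminant (-2)² - 4·(1) = 0, so r = 1 is a repeated root.
Hence y_h = (C1 + C2*t)*exp(t).
Since exp(t) solves the homogeneous equation (r = 1 is a root of multiplicity 2), multiply the trial by t^2. Try y_p = A*t^2*exp(t). Substituting into the equation and dividing by exp(t) gives A = 2, so y_p = 2*t^2*exp(t).
General solution: y = C1*exp(t) + 2*t^2*exp(t) + C2*t*exp(t).
Apply the initial conditions: y(0) = C1 = 4 and y'(0) = C1 + C2 = -3. Solving gives C1 = 4, C2 = -7.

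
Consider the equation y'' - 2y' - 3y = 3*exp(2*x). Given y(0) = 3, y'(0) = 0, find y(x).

y = -exp(2*x) + 3*exp(3*x)/2 + 5*exp(-x)/2

Characteristic equation r² - 2r - 3 = 0 factors as (r - 3)(r + 1) = 0, so r = 3, -1.
Hence y_h = C1*exp(3*x) + C2*exp(-x).
Try y_p = A*exp(2*x). Substituting into the equation and dividing by exp(2*x) gives A = -1, so y_p = -exp(2*x).
General solution: y = -exp(2*x) + C1*exp(3*x) + C2*exp(-x).
Apply the initial conditions: y(0) = -1 + C1 + C2 = 3 and y'(0) = -2 - C2 + 3*C1 = 0. Solving gives C1 = 3/2, C2 = 5/2.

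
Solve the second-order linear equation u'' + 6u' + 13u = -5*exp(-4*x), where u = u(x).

u = -exp(-4*x) + C1*cos(2*x)*exp(-3*x) + C2*exp(-3*x)*sin(2*x)

Characteristic equation r² + 6r + 13 = 0 has discriminant (6)² - 4·(13) = -16 < 0, so r = -3 ± 2i.
Hence u_h = C1*cos(2*x)*exp(-3*x) + C2*exp(-3*x)*sin(2*x).
Try u_p = A*exp(-4*x). Substituting into the equation and dividing by exp(-4*x) gives A = -1, so u_p = -exp(-4*x).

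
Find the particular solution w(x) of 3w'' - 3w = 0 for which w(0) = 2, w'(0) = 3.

w = -exp(-x)/2 + 5*exp(x)/2

Divide through by 3: w'' - w = 0.
Characteristic equation r² - 1 = 0 factors as (r + 1)(r - 1) = 0, so r = -1, 1.
Hence w_h = C1*exp(-x) + C2*exp(x).
Apply the initial conditions: w(0) = C1 + C2 = 2 and w'(0) = C2 - C1 = 3. Solving gives C1 = -1/2, C2 = 5/2.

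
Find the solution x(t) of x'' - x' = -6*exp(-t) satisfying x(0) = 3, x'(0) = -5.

x = 14 - 8*exp(t) - 3*exp(-t)

Characteristic equation r² - r = 0 factors as (r - 1)r = 0, so r = 1, 0.
Hence x_h = C1*exp(t) + C2.
Try x_p = A*exp(-t). Substituting into the equation and dividing by exp(-t) gives A = -3, so x_p = -3*exp(-t).
General solution: x = C2 - 3*exp(-t) + C1*exp(t).
Apply the initial conditions: x(0) = -3 + C1 + C2 = 3 and x'(0) = 3 + C1 = -5. Solving gives C1 = -8, C2 = 14.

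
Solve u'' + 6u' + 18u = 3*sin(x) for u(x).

Characteristic equation r² + 6r + 18 = 0 has discriminant (6)² - 4·(18) = -36 < 0, so r = -3 ± 3i.
Hence u_h = C1*cos(3*x)*exp(-3*x) + C2*exp(-3*x)*sin(3*x).
Try u_p = A*cos(x) + B*sin(x). Substituting and equating the coefficients of cos(x) and sin(x) gives A = -18/325, B = 51/325, so u_p = -18*cos(x)/325 + 51*sin(x)/325.

u = -18*cos(x)/325 + 51*sin(x)/325 + C1*cos(3*x)*exp(-3*x) + C2*exp(-3*x)*sin(3*x)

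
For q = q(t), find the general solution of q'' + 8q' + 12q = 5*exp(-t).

Characteristic equation r² + 8r + 12 = 0 factors as (r + 6)(r + 2) = 0, so r = -6, -2.
Hence q_h = C1*exp(-6*t) + C2*exp(-2*t).
Try q_p = A*exp(-t). Substituting into the equation and dividing by exp(-t) gives A = 1, so q_p = exp(-t).

q = C1*exp(-6*t) + C2*exp(-2*t) + exp(-t)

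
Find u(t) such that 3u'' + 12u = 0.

Divide through by 3: u'' + 4u = 0.
Characteristic equation r² + 4 = 0 has discriminant (0)² - 4·(4) = -16 < 0, so r = ± 2i.
Hence u_h = C1*cos(2*t) + C2*sin(2*t).

u = C1*cos(2*t) + C2*sin(2*t)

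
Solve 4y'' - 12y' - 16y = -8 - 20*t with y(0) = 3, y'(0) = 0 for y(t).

Divide through by 4: y'' - 3y' - 4y = -2 - 5*t.
Characteristic equation r² - 3r - 4 = 0 factors as (r + 1)(r - 4) = 0, so r = -1, 4.
Hence y_h = C1*exp(-t) + C2*exp(4*t).
For the particular solution try y_p = A0 + A1*t. Substituting and matching coefficients of each power of t gives A0 = -7/16, A1 = 5/4, so y_p = -7/16 + 5*t/4.
General solution: y = -7/16 + 5*t/4 + C1*exp(-t) + C2*exp(4*t).
Apply the initial conditions: y(0) = -7/16 + C1 + C2 = 3 and y'(0) = 5/4 - C1 + 4*C2 = 0. Solving gives C1 = 3, C2 = 7/16.

y = -7/16 + 3*exp(-t) + 5*t/4 + 7*exp(4*t)/16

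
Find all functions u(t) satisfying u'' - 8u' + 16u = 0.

Characteristic equation r² - 8r + 16 = 0 has discriminant (-8)² - 4·(16) = 0, so r = 4 is a repeated root.
Hence u_h = (C1 + C2*t)*exp(4*t).

u = C1*exp(4*t) + C2*t*exp(4*t)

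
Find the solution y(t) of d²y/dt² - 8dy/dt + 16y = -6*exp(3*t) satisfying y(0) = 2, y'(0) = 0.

y = -6*exp(3*t) + 8*exp(4*t) - 14*t*exp(4*t)

Characteristic equation r² - 8r + 16 = 0 has discriminant (-8)² - 4·(16) = 0, so r = 4 is a repeated root.
Hence y_h = (C1 + C2*t)*exp(4*t).
Try y_p = A*exp(3*t). Substituting into the equation and dividing by exp(3*t) gives A = -6, so y_p = -6*exp(3*t).
General solution: y = -6*exp(3*t) + C1*exp(4*t) + C2*t*exp(4*t).
Apply the initial conditions: y(0) = -6 + C1 = 2 and y'(0) = -18 + C2 + 4*C1 = 0. Solving gives C1 = 8, C2 = -14.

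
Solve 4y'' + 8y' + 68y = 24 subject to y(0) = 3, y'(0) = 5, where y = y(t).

y = 6/17 + 45*cos(4*t)*exp(-t)/17 + 65*exp(-t)*sin(4*t)/34

Divide through by 4: y'' + 2y' + 17y = 6.
Characteristic equation r² + 2r + 17 = 0 has discriminant (2)² - 4·(17) = -64 < 0, so r = -1 ± 4i.
Hence y_h = C1*cos(4*t)*exp(-t) + C2*exp(-t)*sin(4*t).
For the particular solution try y_p = A0. Substituting and matching coefficients of each power of t gives A0 = 6/17, so y_p = 6/17.
General solution: y = 6/17 + C1*cos(4*t)*exp(-t) + C2*exp(-t)*sin(4*t).
Apply the initial conditions: y(0) = 6/17 + C1 = 3 and y'(0) = -C1 + 4*C2 = 5. Solving gives C1 = 45/17, C2 = 65/34.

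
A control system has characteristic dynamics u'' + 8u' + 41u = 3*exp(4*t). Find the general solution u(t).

Characteristic equation r² + 8r + 41 = 0 has discriminant (8)² - 4·(41) = -100 < 0, so r = -4 ± 5i.
Hence u_h = C1*cos(5*t)*exp(-4*t) + C2*exp(-4*t)*sin(5*t).
Try u_p = A*exp(4*t). Substituting into the equation and dividing by exp(4*t) gives A = 3/89, so u_p = 3*exp(4*t)/89.

u = 3*exp(4*t)/89 + C1*cos(5*t)*exp(-4*t) + C2*exp(-4*t)*sin(5*t)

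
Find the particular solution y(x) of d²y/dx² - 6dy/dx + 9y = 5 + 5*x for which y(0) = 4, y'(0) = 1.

y = 25/27 + 5*x/9 + 83*exp(3*x)/27 - 79*x*exp(3*x)/9

Characteristic equation r² - 6r + 9 = 0 has discriminant (-6)² - 4·(9) = 0, so r = 3 is a repeated root.
Hence y_h = (C1 + C2*x)*exp(3*x).
For the particular solution try y_p = A0 + A1*x. Substituting and matching coefficients of each power of x gives A0 = 25/27, A1 = 5/9, so y_p = 25/27 + 5*x/9.
General solution: y = 25/27 + 5*x/9 + C1*exp(3*x) + C2*x*exp(3*x).
Apply the initial conditions: y(0) = 25/27 + C1 = 4 and y'(0) = 5/9 + C2 + 3*C1 = 1. Solving gives C1 = 83/27, C2 = -79/9.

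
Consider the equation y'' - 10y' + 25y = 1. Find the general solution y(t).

y = 1/25 + C1*exp(5*t) + C2*t*exp(5*t)

Characteristic equation r² - 10r + 25 = 0 has discriminant (-10)² - 4·(25) = 0, so r = 5 is a repeated root.
Hence y_h = (C1 + C2*t)*exp(5*t).
For the particular solution try y_p = A0. Substituting and matching coefficients of each power of t gives A0 = 1/25, so y_p = 1/25.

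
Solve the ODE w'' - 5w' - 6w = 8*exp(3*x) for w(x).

w = -2*exp(3*x)/3 + C1*exp(-x) + C2*exp(6*x)

Characteristic equation r² - 5r - 6 = 0 factors as (r + 1)(r - 6) = 0, so r = -1, 6.
Hence w_h = C1*exp(-x) + C2*exp(6*x).
Try w_p = A*exp(3*x). Substituting into the equation and dividing by exp(3*x) gives A = -2/3, so w_p = -2*exp(3*x)/3.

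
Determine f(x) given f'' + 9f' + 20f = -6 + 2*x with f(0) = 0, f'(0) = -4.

f = -69/200 - 19*exp(-4*x)/8 + x/10 + 68*exp(-5*x)/25

Characteristic equation r² + 9r + 20 = 0 factors as (r + 4)(r + 5) = 0, so r = -4, -5.
Hence f_h = C1*exp(-4*x) + C2*exp(-5*x).
For the particular solution try f_p = A0 + A1*x. Substituting and matching coefficients of each power of x gives A0 = -69/200, A1 = 1/10, so f_p = -69/200 + x/10.
General solution: f = -69/200 + x/10 + C1*exp(-4*x) + C2*exp(-5*x).
Apply the initial conditions: f(0) = -69/200 + C1 + C2 = 0 and f'(0) = 1/10 - 5*C2 - 4*C1 = -4. Solving gives C1 = -19/8, C2 = 68/25.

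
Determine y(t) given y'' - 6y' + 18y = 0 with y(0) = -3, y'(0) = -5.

Characteristic equation r² - 6r + 18 = 0 has discriminant (-6)² - 4·(18) = -36 < 0, so r = 3 ± 3i.
Hence y_h = C1*cos(3*t)*exp(3*t) + C2*exp(3*t)*sin(3*t).
Apply the initial conditions: y(0) = C1 = -3 and y'(0) = 3*C1 + 3*C2 = -5. Solving gives C1 = -3, C2 = 4/3.

y = -3*cos(3*t)*exp(3*t) + 4*exp(3*t)*sin(3*t)/3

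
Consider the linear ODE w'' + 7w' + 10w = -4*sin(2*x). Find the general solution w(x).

w = -3*sin(2*x)/29 + 7*cos(2*x)/29 + C1*exp(-2*x) + C2*exp(-5*x)

Characteristic equation r² + 7r + 10 = 0 factors as (r + 2)(r + 5) = 0, so r = -2, -5.
Hence w_h = C1*exp(-2*x) + C2*exp(-5*x).
Try w_p = A*cos(2*x) + B*sin(2*x). Substituting and equating the coefficients of cos(2x) and sin(2x) gives A = 7/29, B = -3/29, so w_p = -3*sin(2*x)/29 + 7*cos(2*x)/29.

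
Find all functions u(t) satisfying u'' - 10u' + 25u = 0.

Characteristic equation r² - 10r + 25 = 0 has discriminant (-10)² - 4·(25) = 0, so r = 5 is a repeated root.
Hence u_h = (C1 + C2*t)*exp(5*t).

u = C1*exp(5*t) + C2*t*exp(5*t)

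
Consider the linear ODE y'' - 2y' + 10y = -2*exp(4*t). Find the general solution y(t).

y = -exp(4*t)/9 + C1*cos(3*t)*exp(t) + C2*exp(t)*sin(3*t)

Characteristic equation r² - 2r + 10 = 0 has discriminant (-2)² - 4·(10) = -36 < 0, so r = 1 ± 3i.
Hence y_h = C1*cos(3*t)*exp(t) + C2*exp(t)*sin(3*t).
Try y_p = A*exp(4*t). Substituting into the equation and dividing by exp(4*t) gives A = -1/9, so y_p = -exp(4*t)/9.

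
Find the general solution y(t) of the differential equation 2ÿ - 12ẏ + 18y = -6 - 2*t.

Divide through by 2: y'' - 6y' + 9y = -3 - t.
Characteristic equation r² - 6r + 9 = 0 has discriminant (-6)² - 4·(9) = 0, so r = 3 is a repeated root.
Hence y_h = (C1 + C2*t)*exp(3*t).
For the particular solution try y_p = A0 + A1*t. Substituting and matching coefficients of each power of t gives A0 = -11/27, A1 = -1/9, so y_p = -11/27 - t/9.

y = -11/27 - t/9 + C1*exp(3*t) + C2*t*exp(3*t)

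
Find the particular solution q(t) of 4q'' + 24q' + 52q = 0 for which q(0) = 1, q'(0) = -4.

Divide through by 4: q'' + 6q' + 13q = 0.
Characteristic equation r² + 6r + 13 = 0 has discriminant (6)² - 4·(13) = -16 < 0, so r = -3 ± 2i.
Hence q_h = C1*cos(2*t)*exp(-3*t) + C2*exp(-3*t)*sin(2*t).
Apply the initial conditions: q(0) = C1 = 1 and q'(0) = -3*C1 + 2*C2 = -4. Solving gives C1 = 1, C2 = -1/2.

q = cos(2*t)*exp(-3*t) - exp(-3*t)*sin(2*t)/2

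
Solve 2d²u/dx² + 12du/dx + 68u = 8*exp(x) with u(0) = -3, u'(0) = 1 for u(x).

u = 4*exp(x)/41 - 344*exp(-3*x)*sin(5*x)/205 - 127*cos(5*x)*exp(-3*x)/41

Divide through by 2: u'' + 6u' + 34u = 4*exp(x).
Characteristic equation r² + 6r + 34 = 0 has discriminant (6)² - 4·(34) = -100 < 0, so r = -3 ± 5i.
Hence u_h = C1*cos(5*x)*exp(-3*x) + C2*exp(-3*x)*sin(5*x).
Try u_p = A*exp(x). Substituting into the equation and dividing by exp(x) gives A = 4/41, so u_p = 4*exp(x)/41.
General solution: u = 4*exp(x)/41 + C1*cos(5*x)*exp(-3*x) + C2*exp(-3*x)*sin(5*x).
Apply the initial conditions: u(0) = 4/41 + C1 = -3 and u'(0) = 4/41 - 3*C1 + 5*C2 = 1. Solving gives C1 = -127/41, C2 = -344/205.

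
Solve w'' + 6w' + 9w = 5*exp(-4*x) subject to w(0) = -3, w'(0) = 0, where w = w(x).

Characteristic equation r² + 6r + 9 = 0 has discriminant (6)² - 4·(9) = 0, so r = -3 is a repeated root.
Hence w_h = (C1 + C2*x)*exp(-3*x).
Try w_p = A*exp(-4*x). Substituting into the equation and dividing by exp(-4*x) gives A = 5, so w_p = 5*exp(-4*x).
General solution: w = 5*exp(-4*x) + C1*exp(-3*x) + C2*x*exp(-3*x).
Apply the initial conditions: w(0) = 5 + C1 = -3 and w'(0) = -20 + C2 - 3*C1 = 0. Solving gives C1 = -8, C2 = -4.

w = -8*exp(-3*x) + 5*exp(-4*x) - 4*x*exp(-3*x)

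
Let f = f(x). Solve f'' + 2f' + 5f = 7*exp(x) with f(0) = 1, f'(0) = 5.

Characteristic equation r² + 2r + 5 = 0 has discriminant (2)² - 4·(5) = -16 < 0, so r = -1 ± 2i.
Hence f_h = C1*cos(2*x)*exp(-x) + C2*exp(-x)*sin(2*x).
Try f_p = A*exp(x). Substituting into the equation and dividing by exp(x) gives A = 7/8, so f_p = 7*exp(x)/8.
General solution: f = 7*exp(x)/8 + C1*cos(2*x)*exp(-x) + C2*exp(-x)*sin(2*x).
Apply the initial conditions: f(0) = 7/8 + C1 = 1 and f'(0) = 7/8 - C1 + 2*C2 = 5. Solving gives C1 = 1/8, C2 = 17/8.

f = 7*exp(x)/8 + cos(2*x)*exp(-x)/8 + 17*exp(-x)*sin(2*x)/8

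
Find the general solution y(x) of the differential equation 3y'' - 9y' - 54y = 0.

y = C1*exp(-3*x) + C2*exp(6*x)

Divide through by 3: y'' - 3y' - 18y = 0.
Characteristic equation r² - 3r - 18 = 0 factors as (r + 3)(r - 6) = 0, so r = -3, 6.
Hence y_h = C1*exp(-3*x) + C2*exp(6*x).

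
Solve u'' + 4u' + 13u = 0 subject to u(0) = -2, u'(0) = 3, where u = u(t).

Characteristic equation r² + 4r + 13 = 0 has discriminant (4)² - 4·(13) = -36 < 0, so r = -2 ± 3i.
Hence u_h = C1*cos(3*t)*exp(-2*t) + C2*exp(-2*t)*sin(3*t).
Apply the initial conditions: u(0) = C1 = -2 and u'(0) = -2*C1 + 3*C2 = 3. Solving gives C1 = -2, C2 = -1/3.

u = -2*cos(3*t)*exp(-2*t) - exp(-2*t)*sin(3*t)/3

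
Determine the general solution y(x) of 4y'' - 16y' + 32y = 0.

y = C1*cos(2*x)*exp(2*x) + C2*exp(2*x)*sin(2*x)

Divide through by 4: y'' - 4y' + 8y = 0.
Characteristic equation r² - 4r + 8 = 0 has discriminant (-4)² - 4·(8) = -16 < 0, so r = 2 ± 2i.
Hence y_h = C1*cos(2*x)*exp(2*x) + C2*exp(2*x)*sin(2*x).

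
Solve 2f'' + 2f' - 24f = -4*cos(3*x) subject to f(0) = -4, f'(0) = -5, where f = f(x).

f = -183*exp(-4*x)/175 - 64*exp(3*x)/21 - sin(3*x)/75 + 7*cos(3*x)/75

Divide through by 2: f'' + f' - 12f = -2*cos(3*x).
Characteristic equation r² + r - 12 = 0 factors as (r + 4)(r - 3) = 0, so r = -4, 3.
Hence f_h = C1*exp(-4*x) + C2*exp(3*x).
Try f_p = A*cos(3*x) + B*sin(3*x). Substituting and equating the coefficients of cos(3x) and sin(3x) gives A = 7/75, B = -1/75, so f_p = -sin(3*x)/75 + 7*cos(3*x)/75.
General solution: f = -sin(3*x)/75 + 7*cos(3*x)/75 + C1*exp(-4*x) + C2*exp(3*x).
Apply the initial conditions: f(0) = 7/75 + C1 + C2 = -4 and f'(0) = -1/25 - 4*C1 + 3*C2 = -5. Solving gives C1 = -183/175, C2 = -64/21.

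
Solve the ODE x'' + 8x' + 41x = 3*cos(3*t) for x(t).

Characteristic equation r² + 8r + 41 = 0 has discriminant (8)² - 4·(41) = -100 < 0, so r = -4 ± 5i.
Hence x_h = C1*cos(5*t)*exp(-4*t) + C2*exp(-4*t)*sin(5*t).
Try x_p = A*cos(3*t) + B*sin(3*t). Substituting and equating the coefficients of cos(3t) and sin(3t) gives A = 3/50, B = 9/200, so x_p = 3*cos(3*t)/50 + 9*sin(3*t)/200.

x = 3*cos(3*t)/50 + 9*sin(3*t)/200 + C1*cos(5*t)*exp(-4*t) + C2*exp(-4*t)*sin(5*t)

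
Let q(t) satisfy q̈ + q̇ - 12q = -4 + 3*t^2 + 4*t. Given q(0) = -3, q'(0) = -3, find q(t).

q = 25/96 - 229*exp(-4*t)/224 - 47*exp(3*t)/21 - 3*t/8 - t**2/4

Characteristic equation r² + r - 12 = 0 factors as (r - 3)(r + 4) = 0, so r = 3, -4.
Hence q_h = C1*exp(3*t) + C2*exp(-4*t).
For the particular solution try q_p = A0 + A1*t + A2*t^2. Substituting and matching coefficients of each power of t gives A0 = 25/96, A1 = -3/8, A2 = -1/4, so q_p = 25/96 - 3*t/8 - t^2/4.
General solution: q = 25/96 - 3*t/8 - t^2/4 + C1*exp(3*t) + C2*exp(-4*t).
Apply the initial conditions: q(0) = 25/96 + C1 + C2 = -3 and q'(0) = -3/8 - 4*C2 + 3*C1 = -3. Solving gives C1 = -47/21, C2 = -229/224.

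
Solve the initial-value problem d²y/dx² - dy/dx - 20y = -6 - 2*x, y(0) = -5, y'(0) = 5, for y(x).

y = 59/200 - 407*exp(5*x)/225 - 251*exp(-4*x)/72 + x/10

Characteristic equation r² - r - 20 = 0 factors as (r + 4)(r - 5) = 0, so r = -4, 5.
Hence y_h = C1*exp(-4*x) + C2*exp(5*x).
For the particular solution try y_p = A0 + A1*x. Substituting and matching coefficients of each power of x gives A0 = 59/200, A1 = 1/10, so y_p = 59/200 + x/10.
General solution: y = 59/200 + x/10 + C1*exp(-4*x) + C2*exp(5*x).
Apply the initial conditions: y(0) = 59/200 + C1 + C2 = -5 and y'(0) = 1/10 - 4*C1 + 5*C2 = 5. Solving gives C1 = -251/72, C2 = -407/225.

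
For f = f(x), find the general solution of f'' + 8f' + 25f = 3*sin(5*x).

f = -3*cos(5*x)/40 + C1*cos(3*x)*exp(-4*x) + C2*exp(-4*x)*sin(3*x)

Characteristic equation r² + 8r + 25 = 0 has discriminant (8)² - 4·(25) = -36 < 0, so r = -4 ± 3i.
Hence f_h = C1*cos(3*x)*exp(-4*x) + C2*exp(-4*x)*sin(3*x).
Try f_p = A*cos(5*x) + B*sin(5*x). Substituting and equating the coefficients of cos(5x) and sin(5x) gives A = -3/40, B = 0, so f_p = -3*cos(5*x)/40.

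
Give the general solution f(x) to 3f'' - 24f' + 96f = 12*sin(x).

Divide through by 3: f'' - 8f' + 32f = 4*sin(x).
Characteristic equation r² - 8r + 32 = 0 has discriminant (-8)² - 4·(32) = -64 < 0, so r = 4 ± 4i.
Hence f_h = C1*cos(4*x)*exp(4*x) + C2*exp(4*x)*sin(4*x).
Try f_p = A*cos(x) + B*sin(x). Substituting and equating the coefficients of cos(x) and sin(x) gives A = 32/1025, B = 124/1025, so f_p = 32*cos(x)/1025 + 124*sin(x)/1025.

f = 32*cos(x)/1025 + 124*sin(x)/1025 + C1*cos(4*x)*exp(4*x) + C2*exp(4*x)*sin(4*x)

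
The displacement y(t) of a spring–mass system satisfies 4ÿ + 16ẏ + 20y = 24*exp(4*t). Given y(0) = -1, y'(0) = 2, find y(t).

y = 6*exp(4*t)/37 - 43*cos(t)*exp(-2*t)/37 - 36*exp(-2*t)*sin(t)/37

Divide through by 4: y'' + 4y' + 5y = 6*exp(4*t).
Characteristic equation r² + 4r + 5 = 0 has discriminant (4)² - 4·(5) = -4 < 0, so r = -2 ± i.
Hence y_h = C1*cos(t)*exp(-2*t) + C2*exp(-2*t)*sin(t).
Try y_p = A*exp(4*t). Substituting into the equation and dividing by exp(4*t) gives A = 6/37, so y_p = 6*exp(4*t)/37.
General solution: y = 6*exp(4*t)/37 + C1*cos(t)*exp(-2*t) + C2*exp(-2*t)*sin(t).
Apply the initial conditions: y(0) = 6/37 + C1 = -1 and y'(0) = 24/37 + C2 - 2*C1 = 2. Solving gives C1 = -43/37, C2 = -36/37.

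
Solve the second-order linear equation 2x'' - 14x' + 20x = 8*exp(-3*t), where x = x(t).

Divide through by 2: x'' - 7x' + 10x = 4*exp(-3*t).
Characteristic equation r² - 7r + 10 = 0 factors as (r - 2)(r - 5) = 0, so r = 2, 5.
Hence x_h = C1*exp(2*t) + C2*exp(5*t).
Try x_p = A*exp(-3*t). Substituting into the equation and dividing by exp(-3*t) gives A = 1/10, so x_p = exp(-3*t)/10.

x = exp(-3*t)/10 + C1*exp(2*t) + C2*exp(5*t)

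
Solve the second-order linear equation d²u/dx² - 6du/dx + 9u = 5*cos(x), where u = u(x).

Characteristic equation r² - 6r + 9 = 0 has discriminant (-6)² - 4·(9) = 0, so r = 3 is a repeated root.
Hence u_h = (C1 + C2*x)*exp(3*x).
Try u_p = A*cos(x) + B*sin(x). Substituting and equating the coefficients of cos(x) and sin(x) gives A = 2/5, B = -3/10, so u_p = -3*sin(x)/10 + 2*cos(x)/5.

u = -3*sin(x)/10 + 2*cos(x)/5 + C1*exp(3*x) + C2*x*exp(3*x)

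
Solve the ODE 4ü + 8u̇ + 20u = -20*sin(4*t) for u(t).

Divide through by 4: u'' + 2u' + 5u = -5*sin(4*t).
Characteristic equation r² + 2r + 5 = 0 has discriminant (2)² - 4·(5) = -16 < 0, so r = -1 ± 2i.
Hence u_h = C1*cos(2*t)*exp(-t) + C2*exp(-t)*sin(2*t).
Try u_p = A*cos(4*t) + B*sin(4*t). Substituting and equating the coefficients of cos(4t) and sin(4t) gives A = 8/37, B = 11/37, so u_p = 8*cos(4*t)/37 + 11*sin(4*t)/37.

u = 8*cos(4*t)/37 + 11*sin(4*t)/37 + C1*cos(2*t)*exp(-t) + C2*exp(-t)*sin(2*t)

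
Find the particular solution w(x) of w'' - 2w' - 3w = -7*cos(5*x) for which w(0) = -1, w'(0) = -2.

w = -123*exp(3*x)/136 - 33*exp(-x)/104 + 35*sin(5*x)/442 + 49*cos(5*x)/221

Characteristic equation r² - 2r - 3 = 0 factors as (r - 3)(r + 1) = 0, so r = 3, -1.
Hence w_h = C1*exp(3*x) + C2*exp(-x).
Try w_p = A*cos(5*x) + B*sin(5*x). Substituting and equating the coefficients of cos(5x) and sin(5x) gives A = 49/221, B = 35/442, so w_p = 35*sin(5*x)/442 + 49*cos(5*x)/221.
General solution: w = 35*sin(5*x)/442 + 49*cos(5*x)/221 + C1*exp(3*x) + C2*exp(-x).
Apply the initial conditions: w(0) = 49/221 + C1 + C2 = -1 and w'(0) = 175/442 - C2 + 3*C1 = -2. Solving gives C1 = -123/136, C2 = -33/104.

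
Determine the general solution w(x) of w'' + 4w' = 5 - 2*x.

w = C2 - x**2/4 + 11*x/8 + C1*exp(-4*x)

Characteristic equation r² + 4r = 0 factors as (r + 4)r = 0, so r = -4, 0.
Hence w_h = C1*exp(-4*x) + C2.
Since 0 is a characteristic root (multiplicity 1), multiply the polynomial trial by x: try w_p = x*(A0 + A1*x). Substituting and matching coefficients of each power of x gives A0 = 11/8, A1 = -1/4, so w_p = -x^2/4 + 11*x/8.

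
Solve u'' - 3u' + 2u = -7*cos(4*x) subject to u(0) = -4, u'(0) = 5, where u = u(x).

Characteristic equation r² - 3r + 2 = 0 factors as (r - 1)(r - 2) = 0, so r = 1, 2.
Hence u_h = C1*exp(x) + C2*exp(2*x).
Try u_p = A*cos(4*x) + B*sin(4*x). Substituting and equating the coefficients of cos(4x) and sin(4x) gives A = 49/170, B = 21/85, so u_p = 21*sin(4*x)/85 + 49*cos(4*x)/170.
General solution: u = 21*sin(4*x)/85 + 49*cos(4*x)/170 + C1*exp(x) + C2*exp(2*x).
Apply the initial conditions: u(0) = 49/170 + C1 + C2 = -4 and u'(0) = 84/85 + C1 + 2*C2 = 5. Solving gives C1 = -214/17, C2 = 83/10.

u = -214*exp(x)/17 + 21*sin(4*x)/85 + 49*cos(4*x)/170 + 83*exp(2*x)/10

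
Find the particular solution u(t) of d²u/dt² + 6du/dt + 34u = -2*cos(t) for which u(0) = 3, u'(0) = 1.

Characteristic equation r² + 6r + 34 = 0 has discriminant (6)² - 4·(34) = -100 < 0, so r = -3 ± 5i.
Hence u_h = C1*cos(5*t)*exp(-3*t) + C2*exp(-3*t)*sin(5*t).
Try u_p = A*cos(t) + B*sin(t). Substituting and equating the coefficients of cos(t) and sin(t) gives A = -22/375, B = -4/375, so u_p = -22*cos(t)/375 - 4*sin(t)/375.
General solution: u = -22*cos(t)/375 - 4*sin(t)/375 + C1*cos(5*t)*exp(-3*t) + C2*exp(-3*t)*sin(5*t).
Apply the initial conditions: u(0) = -22/375 + C1 = 3 and u'(0) = -4/375 - 3*C1 + 5*C2 = 1. Solving gives C1 = 1147/375, C2 = 764/375.

u = -22*cos(t)/375 - 4*sin(t)/375 + 764*exp(-3*t)*sin(5*t)/375 + 1147*cos(5*t)*exp(-3*t)/375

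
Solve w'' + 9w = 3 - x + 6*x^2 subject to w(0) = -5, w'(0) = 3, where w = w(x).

w = 5/27 - 140*cos(3*x)/27 - x/9 + 2*x**2/3 + 28*sin(3*x)/27

Characteristic equation r² + 9 = 0 has discriminant (0)² - 4·(9) = -36 < 0, so r = ± 3i.
Hence w_h = C1*cos(3*x) + C2*sin(3*x).
For the particular solution try w_p = A0 + A1*x + A2*x^2. Substituting and matching coefficients of each power of x gives A0 = 5/27, A1 = -1/9, A2 = 2/3, so w_p = 5/27 - x/9 + 2*x^2/3.
General solution: w = 5/27 - x/9 + 2*x^2/3 + C1*cos(3*x) + C2*sin(3*x).
Apply the initial conditions: w(0) = 5/27 + C1 = -5 and w'(0) = -1/9 + 3*C2 = 3. Solving gives C1 = -140/27, C2 = 28/27.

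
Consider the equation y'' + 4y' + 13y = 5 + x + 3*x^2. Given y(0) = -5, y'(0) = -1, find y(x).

Characteristic equation r² + 4r + 13 = 0 has discriminant (4)² - 4·(13) = -36 < 0, so r = -2 ± 3i.
Hence y_h = C1*cos(3*x)*exp(-2*x) + C2*exp(-2*x)*sin(3*x).
For the particular solution try y_p = A0 + A1*x + A2*x^2. Substituting and matching coefficients of each power of x gives A0 = 811/2197, A1 = -11/169, A2 = 3/13, so y_p = 811/2197 - 11*x/169 + 3*x^2/13.
General solution: y = 811/2197 - 11*x/169 + 3*x^2/13 + C1*cos(3*x)*exp(-2*x) + C2*exp(-2*x)*sin(3*x).
Apply the initial conditions: y(0) = 811/2197 + C1 = -5 and y'(0) = -11/169 - 2*C1 + 3*C2 = -1. Solving gives C1 = -11796/2197, C2 = -25646/6591.

y = 811/2197 - 11*x/169 + 3*x**2/13 - 25646*exp(-2*x)*sin(3*x)/6591 - 11796*cos(3*x)*exp(-2*x)/2197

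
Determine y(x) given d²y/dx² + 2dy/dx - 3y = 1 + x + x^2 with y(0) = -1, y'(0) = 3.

Characteristic equation r² + 2r - 3 = 0 factors as (r - 1)(r + 3) = 0, so r = 1, -3.
Hence y_h = C1*exp(x) + C2*exp(-3*x).
For the particular solution try y_p = A0 + A1*x + A2*x^2. Substituting and matching coefficients of each power of x gives A0 = -29/27, A1 = -7/9, A2 = -1/3, so y_p = -29/27 - 7*x/9 - x^2/3.
General solution: y = -29/27 - 7*x/9 - x^2/3 + C1*exp(x) + C2*exp(-3*x).
Apply the initial conditions: y(0) = -29/27 + C1 + C2 = -1 and y'(0) = -7/9 + C1 - 3*C2 = 3. Solving gives C1 = 1, C2 = -25/27.

y = -29/27 - 25*exp(-3*x)/27 - 7*x/9 - x**2/3 + exp(x)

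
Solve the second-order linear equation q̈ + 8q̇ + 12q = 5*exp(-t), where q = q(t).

q = C1*exp(-2*t) + C2*exp(-6*t) + exp(-t)

Characteristic equation r² + 8r + 12 = 0 factors as (r + 2)(r + 6) = 0, so r = -2, -6.
Hence q_h = C1*exp(-2*t) + C2*exp(-6*t).
Try q_p = A*exp(-t). Substituting into the equation and dividing by exp(-t) gives A = 1, so q_p = exp(-t).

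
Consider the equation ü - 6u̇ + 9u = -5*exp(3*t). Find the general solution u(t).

Characteristic equation r² - 6r + 9 = 0 has discriminant (-6)² - 4·(9) = 0, so r = 3 is a repeated root.
Hence u_h = (C1 + C2*t)*exp(3*t).
Since exp(3*t) solves the homogeneous equation (r = 3 is a root of multiplicity 2), multiply the trial by t^2. Try u_p = A*t^2*exp(3*t). Substituting into the equation and dividing by exp(3*t) gives A = -5/2, so u_p = -5*t^2*exp(3*t)/2.

u = C1*exp(3*t) - 5*t**2*exp(3*t)/2 + C2*t*exp(3*t)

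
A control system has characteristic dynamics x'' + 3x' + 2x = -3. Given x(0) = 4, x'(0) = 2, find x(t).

x = -3/2 + 13*exp(-t) - 15*exp(-2*t)/2

Characteristic equation r² + 3r + 2 = 0 factors as (r + 2)(r + 1) = 0, so r = -2, -1.
Hence x_h = C1*exp(-2*t) + C2*exp(-t).
For the particular solution try x_p = A0. Substituting and matching coefficients of each power of t gives A0 = -3/2, so x_p = -3/2.
General solution: x = -3/2 + C1*exp(-2*t) + C2*exp(-t).
Apply the initial conditions: x(0) = -3/2 + C1 + C2 = 4 and x'(0) = -C2 - 2*C1 = 2. Solving gives C1 = -15/2, C2 = 13.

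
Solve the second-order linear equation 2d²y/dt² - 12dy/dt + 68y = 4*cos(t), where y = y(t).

y = -4*sin(t)/375 + 22*cos(t)/375 + C1*cos(5*t)*exp(3*t) + C2*exp(3*t)*sin(5*t)

Divide through by 2: y'' - 6y' + 34y = 2*cos(t).
Characteristic equation r² - 6r + 34 = 0 has discriminant (-6)² - 4·(34) = -100 < 0, so r = 3 ± 5i.
Hence y_h = C1*cos(5*t)*exp(3*t) + C2*exp(3*t)*sin(5*t).
Try y_p = A*cos(t) + B*sin(t). Substituting and equating the coefficients of cos(t) and sin(t) gives A = 22/375, B = -4/375, so y_p = -4*sin(t)/375 + 22*cos(t)/375.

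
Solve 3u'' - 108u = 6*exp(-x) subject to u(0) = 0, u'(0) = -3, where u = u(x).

Divide through by 3: u'' - 36u = 2*exp(-x).
Characteristic equation r² - 36 = 0 factors as (r + 6)(r - 6) = 0, so r = -6, 6.
Hence u_h = C1*exp(-6*x) + C2*exp(6*x).
Try u_p = A*exp(-x). Substituting into the equation and dividing by exp(-x) gives A = -2/35, so u_p = -2*exp(-x)/35.
General solution: u = -2*exp(-x)/35 + C1*exp(-6*x) + C2*exp(6*x).
Apply the initial conditions: u(0) = -2/35 + C1 + C2 = 0 and u'(0) = 2/35 - 6*C1 + 6*C2 = -3. Solving gives C1 = 17/60, C2 = -19/84.

u = -19*exp(6*x)/84 - 2*exp(-x)/35 + 17*exp(-6*x)/60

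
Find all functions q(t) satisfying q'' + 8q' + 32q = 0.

q = C1*cos(4*t)*exp(-4*t) + C2*exp(-4*t)*sin(4*t)

Characteristic equation r² + 8r + 32 = 0 has discriminant (8)² - 4·(32) = -64 < 0, so r = -4 ± 4i.
Hence q_h = C1*cos(4*t)*exp(-4*t) + C2*exp(-4*t)*sin(4*t).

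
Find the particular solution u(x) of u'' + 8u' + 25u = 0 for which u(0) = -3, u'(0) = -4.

Characteristic equation r² + 8r + 25 = 0 has discriminant (8)² - 4·(25) = -36 < 0, so r = -4 ± 3i.
Hence u_h = C1*cos(3*x)*exp(-4*x) + C2*exp(-4*x)*sin(3*x).
Apply the initial conditions: u(0) = C1 = -3 and u'(0) = -4*C1 + 3*C2 = -4. Solving gives C1 = -3, C2 = -16/3.

u = -3*cos(3*x)*exp(-4*x) - 16*exp(-4*x)*sin(3*x)/3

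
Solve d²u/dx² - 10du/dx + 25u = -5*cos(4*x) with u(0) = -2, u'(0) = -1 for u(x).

u = -3317*exp(5*x)/1681 - 45*cos(4*x)/1681 + 200*sin(4*x)/1681 + 344*x*exp(5*x)/41

Characteristic equation r² - 10r + 25 = 0 has discriminant (-10)² - 4·(25) = 0, so r = 5 is a repeated root.
Hence u_h = (C1 + C2*x)*exp(5*x).
Try u_p = A*cos(4*x) + B*sin(4*x). Substituting and equating the coefficients of cos(4x) and sin(4x) gives A = -45/1681, B = 200/1681, so u_p = -45*cos(4*x)/1681 + 200*sin(4*x)/1681.
General solution: u = -45*cos(4*x)/1681 + 200*sin(4*x)/1681 + C1*exp(5*x) + C2*x*exp(5*x).
Apply the initial conditions: u(0) = -45/1681 + C1 = -2 and u'(0) = 800/1681 + C2 + 5*C1 = -1. Solving gives C1 = -3317/1681, C2 = 344/41.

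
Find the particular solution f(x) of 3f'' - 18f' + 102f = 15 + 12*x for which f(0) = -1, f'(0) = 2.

f = 97/578 + 2*x/17 - 675*cos(5*x)*exp(3*x)/578 + 3113*exp(3*x)*sin(5*x)/2890

Divide through by 3: f'' - 6f' + 34f = 5 + 4*x.
Characteristic equation r² - 6r + 34 = 0 has discriminant (-6)² - 4·(34) = -100 < 0, so r = 3 ± 5i.
Hence f_h = C1*cos(5*x)*exp(3*x) + C2*exp(3*x)*sin(5*x).
For the particular solution try f_p = A0 + A1*x. Substituting and matching coefficients of each power of x gives A0 = 97/578, A1 = 2/17, so f_p = 97/578 + 2*x/17.
General solution: f = 97/578 + 2*x/17 + C1*cos(5*x)*exp(3*x) + C2*exp(3*x)*sin(5*x).
Apply the initial conditions: f(0) = 97/578 + C1 = -1 and f'(0) = 2/17 + 3*C1 + 5*C2 = 2. Solving gives C1 = -675/578, C2 = 3113/2890.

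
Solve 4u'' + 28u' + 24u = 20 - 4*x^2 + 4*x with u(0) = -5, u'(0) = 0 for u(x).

Divide through by 4: u'' + 7u' + 6u = 5 + x - x^2.
Characteristic equation r² + 7r + 6 = 0 factors as (r + 6)(r + 1) = 0, so r = -6, -1.
Hence u_h = C1*exp(-6*x) + C2*exp(-x).
For the particular solution try u_p = A0 + A1*x + A2*x^2. Substituting and matching coefficients of each power of x gives A0 = 13/54, A1 = 5/9, A2 = -1/6, so u_p = 13/54 - x^2/6 + 5*x/9.
General solution: u = 13/54 - x^2/6 + 5*x/9 + C1*exp(-6*x) + C2*exp(-x).
Apply the initial conditions: u(0) = 13/54 + C1 + C2 = -5 and u'(0) = 5/9 - C2 - 6*C1 = 0. Solving gives C1 = 313/270, C2 = -32/5.

u = 13/54 - 32*exp(-x)/5 - x**2/6 + 5*x/9 + 313*exp(-6*x)/270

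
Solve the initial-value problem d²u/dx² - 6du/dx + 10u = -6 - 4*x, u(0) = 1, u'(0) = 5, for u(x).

Characteristic equation r² - 6r + 10 = 0 has discriminant (-6)² - 4·(10) = -4 < 0, so r = 3 ± i.
Hence u_h = C1*cos(x)*exp(3*x) + C2*exp(3*x)*sin(x).
For the particular solution try u_p = A0 + A1*x. Substituting and matching coefficients of each power of x gives A0 = -21/25, A1 = -2/5, so u_p = -21/25 - 2*x/5.
General solution: u = -21/25 - 2*x/5 + C1*cos(x)*exp(3*x) + C2*exp(3*x)*sin(x).
Apply the initial conditions: u(0) = -21/25 + C1 = 1 and u'(0) = -2/5 + C2 + 3*C1 = 5. Solving gives C1 = 46/25, C2 = -3/25.

u = -21/25 - 2*x/5 - 3*exp(3*x)*sin(x)/25 + 46*cos(x)*exp(3*x)/25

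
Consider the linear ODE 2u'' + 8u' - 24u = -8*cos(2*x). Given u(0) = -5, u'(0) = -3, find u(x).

Divide through by 2: u'' + 4u' - 12u = -4*cos(2*x).
Characteristic equation r² + 4r - 12 = 0 factors as (r - 2)(r + 6) = 0, so r = 2, -6.
Hence u_h = C1*exp(2*x) + C2*exp(-6*x).
Try u_p = A*cos(2*x) + B*sin(2*x). Substituting and equating the coefficients of cos(2x) and sin(2x) gives A = 1/5, B = -1/10, so u_p = -sin(2*x)/10 + cos(2*x)/5.
General solution: u = -sin(2*x)/10 + cos(2*x)/5 + C1*exp(2*x) + C2*exp(-6*x).
Apply the initial conditions: u(0) = 1/5 + C1 + C2 = -5 and u'(0) = -1/5 - 6*C2 + 2*C1 = -3. Solving gives C1 = -17/4, C2 = -19/20.

u = -19*exp(-6*x)/20 - 17*exp(2*x)/4 - sin(2*x)/10 + cos(2*x)/5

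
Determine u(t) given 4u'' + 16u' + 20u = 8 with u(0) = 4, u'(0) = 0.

u = 2/5 + 18*cos(t)*exp(-2*t)/5 + 36*exp(-2*t)*sin(t)/5

Divide through by 4: u'' + 4u' + 5u = 2.
Characteristic equation r² + 4r + 5 = 0 has discriminant (4)² - 4·(5) = -4 < 0, so r = -2 ± i.
Hence u_h = C1*cos(t)*exp(-2*t) + C2*exp(-2*t)*sin(t).
For the particular solution try u_p = A0. Substituting and matching coefficients of each power of t gives A0 = 2/5, so u_p = 2/5.
General solution: u = 2/5 + C1*cos(t)*exp(-2*t) + C2*exp(-2*t)*sin(t).
Apply the initial conditions: u(0) = 2/5 + C1 = 4 and u'(0) = C2 - 2*C1 = 0. Solving gives C1 = 18/5, C2 = 36/5.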